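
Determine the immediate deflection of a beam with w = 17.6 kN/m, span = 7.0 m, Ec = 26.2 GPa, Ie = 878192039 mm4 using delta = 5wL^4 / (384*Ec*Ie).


Convert: L = 7.0 m = 7000 mm, Ec = 26.2 GPa = 26200 MPa
delta = 5 * 17.6 * 7000^4 / (384 * 26200 * 878192039)
= 23.91 mm

23.91


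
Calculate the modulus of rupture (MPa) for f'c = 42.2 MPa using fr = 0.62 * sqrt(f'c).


fr = 0.62 * sqrt(42.2)
= 4.028 MPa

4.028


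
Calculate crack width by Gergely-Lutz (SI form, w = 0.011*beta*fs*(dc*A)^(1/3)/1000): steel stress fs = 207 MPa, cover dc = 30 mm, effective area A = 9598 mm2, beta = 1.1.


w = 0.011 * beta * fs * (dc * A)^(1/3) / 1000
= 0.011 * 1.1 * 207 * (30 * 9598)^(1/3) / 1000
= 0.165 mm

0.165


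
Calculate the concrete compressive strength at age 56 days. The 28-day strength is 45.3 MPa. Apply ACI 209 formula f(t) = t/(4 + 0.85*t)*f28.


f(56) = 56 / (4 + 0.85 * 56) * 45.3
= 56 / 51.6 * 45.3
= 49.16 MPa

49.16


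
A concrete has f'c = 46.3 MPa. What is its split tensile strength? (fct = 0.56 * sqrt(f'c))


fct = 0.56 * sqrt(46.3)
= 0.56 * 6.804
= 3.81 MPa

3.81


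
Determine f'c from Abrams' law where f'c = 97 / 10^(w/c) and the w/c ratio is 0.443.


f'c = 97 / 10^0.443
= 97 / 2.773
= 34.98 MPa

34.98


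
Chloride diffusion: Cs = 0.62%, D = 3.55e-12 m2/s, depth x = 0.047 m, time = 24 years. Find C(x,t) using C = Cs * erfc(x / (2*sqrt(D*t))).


t_seconds = 24 * 365.25 * 24 * 3600 = 757382400.0 s
arg = 0.047 / (2 * sqrt(3.55e-12 * 757382400.0))
= 0.4532
erfc(0.4532) = 0.5216
C = 0.62 * 0.5216 = 0.3234%

0.3234


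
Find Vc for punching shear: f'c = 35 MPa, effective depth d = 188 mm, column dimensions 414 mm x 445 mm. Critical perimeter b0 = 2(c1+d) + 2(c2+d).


b0 = 2*(414 + 188) + 2*(445 + 188) = 2470 mm
Vc = 0.33 * sqrt(35) * 2470 * 188 / 1000
= 906.57 kN

906.57


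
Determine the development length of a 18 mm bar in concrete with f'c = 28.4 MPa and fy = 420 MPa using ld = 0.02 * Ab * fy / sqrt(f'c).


Ab = pi * 18^2 / 4 = 254.469 mm2
ld = 0.02 * 254.469 * 420 / sqrt(28.4)
= 401.1 mm

401.1


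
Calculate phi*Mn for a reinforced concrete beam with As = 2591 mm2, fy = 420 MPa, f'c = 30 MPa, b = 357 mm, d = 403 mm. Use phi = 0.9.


a = As * fy / (0.85 * f'c * b)
= 2591 * 420 / (0.85 * 30 * 357)
= 119.5386 mm
Mn = As * fy * (d - a/2) / 10^6
= 373.5105 kN-m
phi*Mn = 0.9 * 373.5105 = 336.16 kN-m

336.16


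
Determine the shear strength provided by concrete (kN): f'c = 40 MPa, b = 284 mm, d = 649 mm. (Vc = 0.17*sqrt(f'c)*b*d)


Vc = 0.17 * sqrt(40) * 284 * 649 / 1000
= 198.17 kN

198.17


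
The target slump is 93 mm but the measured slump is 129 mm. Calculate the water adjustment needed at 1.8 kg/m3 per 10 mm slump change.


Difference = 93 - 129 = -36 mm
Water adjustment = -36 * 1.8 / 10 = -6.5 kg/m3

-6.5


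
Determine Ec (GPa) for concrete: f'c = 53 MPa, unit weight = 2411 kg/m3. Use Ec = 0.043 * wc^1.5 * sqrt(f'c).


Ec = 0.043 * 2411^1.5 * sqrt(53) / 1000
= 37.06 GPa

37.06


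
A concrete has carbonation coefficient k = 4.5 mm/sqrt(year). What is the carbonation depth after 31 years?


depth = k * sqrt(t)
= 4.5 * sqrt(31)
= 25.05 mm

25.05


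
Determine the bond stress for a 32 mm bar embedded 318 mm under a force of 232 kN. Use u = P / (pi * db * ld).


u = P / (pi * db * ld)
= 232 * 1000 / (pi * 32 * 318)
= 7.257 MPa

7.257


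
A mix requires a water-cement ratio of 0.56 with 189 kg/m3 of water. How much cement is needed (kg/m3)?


Cement = water / (w/c)
= 189 / 0.56
= 337.5 kg/m3

337.5


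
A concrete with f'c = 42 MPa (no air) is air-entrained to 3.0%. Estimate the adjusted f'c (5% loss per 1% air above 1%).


Strength loss = (3.0 - 1) * 5 = 10.0%
f'c = 42 * (1 - 10.0/100)
= 37.8 MPa

37.8


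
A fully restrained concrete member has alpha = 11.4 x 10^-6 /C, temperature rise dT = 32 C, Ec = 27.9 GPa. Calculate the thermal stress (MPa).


sigma = alpha * dT * Ec
= 11.4e-6 * 32 * 27.9 * 1000
= 10.178 MPa

10.178


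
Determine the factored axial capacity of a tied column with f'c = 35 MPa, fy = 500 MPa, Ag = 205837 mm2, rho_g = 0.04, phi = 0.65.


Ast = rho * Ag = 0.04 * 205837 = 8233.48 mm2
phi*Pn = 0.65 * 0.80 * (0.85 * 35 * (205837 - 8233.48) + 500 * 8233.48) / 1000
= 5197.63 kN

5197.63


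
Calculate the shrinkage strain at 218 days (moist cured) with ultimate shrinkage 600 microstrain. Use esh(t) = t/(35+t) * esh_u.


esh(218) = 218 / (35 + 218) * 600
= 218 / 253 * 600
= 517.0 microstrain

517.0


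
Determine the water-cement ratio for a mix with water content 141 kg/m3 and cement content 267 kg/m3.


w/c = water / cement
w/c = 141 / 267 = 0.528

0.528


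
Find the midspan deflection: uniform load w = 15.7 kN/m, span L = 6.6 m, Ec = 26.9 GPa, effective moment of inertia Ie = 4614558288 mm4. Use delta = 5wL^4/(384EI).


Convert: L = 6.6 m = 6600 mm, Ec = 26.9 GPa = 26900 MPa
delta = 5 * 15.7 * 6600^4 / (384 * 26900 * 4614558288)
= 3.12 mm

3.12


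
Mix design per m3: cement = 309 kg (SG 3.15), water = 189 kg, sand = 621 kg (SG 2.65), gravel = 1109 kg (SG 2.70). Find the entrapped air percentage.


Vol cement = 309 / (3.15 * 1000) = 0.098095 m3
Vol water = 189 / 1000 = 0.189 m3
Vol sand = 621 / (2.65 * 1000) = 0.23434 m3
Vol gravel = 1109 / (2.70 * 1000) = 0.410741 m3
Total solid + water volume = 0.932176 m3
Air = (1 - 0.932176) * 100 = 6.78%

6.78


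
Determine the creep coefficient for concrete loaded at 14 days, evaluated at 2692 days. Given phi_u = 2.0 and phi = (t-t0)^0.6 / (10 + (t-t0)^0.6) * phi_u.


dt = 2692 - 14 = 2678
phi = 2678^0.6 / (10 + 2678^0.6) * 2.0
= 1.839

1.839


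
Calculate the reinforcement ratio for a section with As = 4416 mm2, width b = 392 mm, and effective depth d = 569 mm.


rho = As / (b * d)
= 4416 / (392 * 569)
= 0.0198

0.0198


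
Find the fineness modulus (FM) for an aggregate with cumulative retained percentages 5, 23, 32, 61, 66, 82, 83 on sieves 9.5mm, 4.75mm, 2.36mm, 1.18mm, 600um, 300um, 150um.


FM = sum(cumulative % retained) / 100
= 352 / 100
= 3.52

3.52


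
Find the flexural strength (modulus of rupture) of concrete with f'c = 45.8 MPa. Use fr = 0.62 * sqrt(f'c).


fr = 0.62 * sqrt(45.8)
= 4.196 MPa

4.196


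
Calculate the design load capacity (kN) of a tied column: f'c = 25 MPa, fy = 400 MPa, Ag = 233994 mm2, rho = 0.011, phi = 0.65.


Ast = rho * Ag = 0.011 * 233994 = 2573.934 mm2
phi*Pn = 0.65 * 0.80 * (0.85 * 25 * (233994 - 2573.934) + 400 * 2573.934) / 1000
= 3092.57 kN

3092.57


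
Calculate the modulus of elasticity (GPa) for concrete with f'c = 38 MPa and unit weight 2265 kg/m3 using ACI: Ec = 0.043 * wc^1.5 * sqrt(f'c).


Ec = 0.043 * 2265^1.5 * sqrt(38) / 1000
= 28.57 GPa

28.57


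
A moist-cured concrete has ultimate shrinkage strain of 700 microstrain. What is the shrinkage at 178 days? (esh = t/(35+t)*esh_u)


esh(178) = 178 / (35 + 178) * 700
= 178 / 213 * 700
= 585.0 microstrain

585.0


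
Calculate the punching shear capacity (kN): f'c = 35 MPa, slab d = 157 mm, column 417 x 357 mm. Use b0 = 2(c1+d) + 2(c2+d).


b0 = 2*(417 + 157) + 2*(357 + 157) = 2176 mm
Vc = 0.33 * sqrt(35) * 2176 * 157 / 1000
= 666.97 kN

666.97


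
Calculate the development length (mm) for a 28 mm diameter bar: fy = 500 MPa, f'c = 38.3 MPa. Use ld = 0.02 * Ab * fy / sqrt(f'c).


Ab = pi * 28^2 / 4 = 615.752 mm2
ld = 0.02 * 615.752 * 500 / sqrt(38.3)
= 995.0 mm

995.0


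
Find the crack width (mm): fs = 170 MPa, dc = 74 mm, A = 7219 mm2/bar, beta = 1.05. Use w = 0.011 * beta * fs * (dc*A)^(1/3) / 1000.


w = 0.011 * beta * fs * (dc * A)^(1/3) / 1000
= 0.011 * 1.05 * 170 * (74 * 7219)^(1/3) / 1000
= 0.159 mm

0.159


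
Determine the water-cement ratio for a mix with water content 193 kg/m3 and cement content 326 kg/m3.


w/c = water / cement
w/c = 193 / 326 = 0.592

0.592


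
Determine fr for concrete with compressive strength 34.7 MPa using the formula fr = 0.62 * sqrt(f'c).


fr = 0.62 * sqrt(34.7)
= 3.652 MPa

3.652


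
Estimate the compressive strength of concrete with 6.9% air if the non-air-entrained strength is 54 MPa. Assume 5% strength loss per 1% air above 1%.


Strength loss = (6.9 - 1) * 5 = 29.5%
f'c = 54 * (1 - 29.5/100)
= 38.07 MPa

38.07


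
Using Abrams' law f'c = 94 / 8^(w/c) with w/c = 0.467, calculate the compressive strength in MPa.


f'c = 94 / 8^0.467
= 94 / 2.641
= 35.59 MPa

35.59


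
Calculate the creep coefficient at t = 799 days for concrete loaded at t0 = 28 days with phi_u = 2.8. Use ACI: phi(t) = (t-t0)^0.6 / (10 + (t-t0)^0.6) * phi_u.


dt = 799 - 28 = 771
phi = 771^0.6 / (10 + 771^0.6) * 2.8
= 2.362

2.362


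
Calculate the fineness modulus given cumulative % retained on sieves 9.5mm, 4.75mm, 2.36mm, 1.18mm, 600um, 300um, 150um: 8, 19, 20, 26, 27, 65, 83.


FM = sum(cumulative % retained) / 100
= 248 / 100
= 2.48

2.48


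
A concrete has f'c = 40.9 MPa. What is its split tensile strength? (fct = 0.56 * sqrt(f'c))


fct = 0.56 * sqrt(40.9)
= 0.56 * 6.395
= 3.581 MPa

3.581


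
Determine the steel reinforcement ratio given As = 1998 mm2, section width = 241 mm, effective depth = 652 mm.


rho = As / (b * d)
= 1998 / (241 * 652)
= 0.0127

0.0127


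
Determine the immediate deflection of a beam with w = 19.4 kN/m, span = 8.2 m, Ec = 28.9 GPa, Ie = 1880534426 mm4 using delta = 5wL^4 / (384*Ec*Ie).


Convert: L = 8.2 m = 8200 mm, Ec = 28.9 GPa = 28900 MPa
delta = 5 * 19.4 * 8200^4 / (384 * 28900 * 1880534426)
= 21.01 mm

21.01


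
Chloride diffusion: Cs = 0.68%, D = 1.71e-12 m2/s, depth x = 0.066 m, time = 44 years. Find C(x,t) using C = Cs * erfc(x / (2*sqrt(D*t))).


t_seconds = 44 * 365.25 * 24 * 3600 = 1388534400.0 s
arg = 0.066 / (2 * sqrt(1.71e-12 * 1388534400.0))
= 0.6772
erfc(0.6772) = 0.3382
C = 0.68 * 0.3382 = 0.23%

0.23


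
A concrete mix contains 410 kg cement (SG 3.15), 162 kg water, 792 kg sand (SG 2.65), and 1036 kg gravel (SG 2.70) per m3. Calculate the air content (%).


Vol cement = 410 / (3.15 * 1000) = 0.130159 m3
Vol water = 162 / 1000 = 0.162 m3
Vol sand = 792 / (2.65 * 1000) = 0.298868 m3
Vol gravel = 1036 / (2.70 * 1000) = 0.383704 m3
Total solid + water volume = 0.97473 m3
Air = (1 - 0.97473) * 100 = 2.53%

2.53


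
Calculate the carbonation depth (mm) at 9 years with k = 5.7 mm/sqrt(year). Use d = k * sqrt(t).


depth = k * sqrt(t)
= 5.7 * sqrt(9)
= 17.1 mm

17.1


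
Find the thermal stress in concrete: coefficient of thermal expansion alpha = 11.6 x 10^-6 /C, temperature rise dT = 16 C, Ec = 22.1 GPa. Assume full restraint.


sigma = alpha * dT * Ec
= 11.6e-6 * 16 * 22.1 * 1000
= 4.102 MPa

4.102


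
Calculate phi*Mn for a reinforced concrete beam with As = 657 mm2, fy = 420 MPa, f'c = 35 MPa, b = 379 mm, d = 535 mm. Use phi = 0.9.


a = As * fy / (0.85 * f'c * b)
= 657 * 420 / (0.85 * 35 * 379)
= 24.4731 mm
Mn = As * fy * (d - a/2) / 10^6
= 144.2514 kN-m
phi*Mn = 0.9 * 144.2514 = 129.83 kN-m

129.83


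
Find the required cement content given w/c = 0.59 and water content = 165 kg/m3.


Cement = water / (w/c)
= 165 / 0.59
= 279.7 kg/m3

279.7


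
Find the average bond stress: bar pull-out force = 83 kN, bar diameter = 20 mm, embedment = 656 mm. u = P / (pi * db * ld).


u = P / (pi * db * ld)
= 83 * 1000 / (pi * 20 * 656)
= 2.014 MPa

2.014


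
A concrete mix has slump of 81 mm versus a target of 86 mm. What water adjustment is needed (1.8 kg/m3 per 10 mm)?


Difference = 86 - 81 = 5 mm
Water adjustment = 5 * 1.8 / 10 = 0.9 kg/m3

0.9


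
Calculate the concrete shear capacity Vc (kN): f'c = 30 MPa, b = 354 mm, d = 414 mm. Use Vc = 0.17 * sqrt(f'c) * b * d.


Vc = 0.17 * sqrt(30) * 354 * 414 / 1000
= 136.46 kN

136.46


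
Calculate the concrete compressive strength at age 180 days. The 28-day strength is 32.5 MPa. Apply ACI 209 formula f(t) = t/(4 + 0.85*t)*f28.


f(180) = 180 / (4 + 0.85 * 180) * 32.5
= 180 / 157.0 * 32.5
= 37.26 MPa

37.26


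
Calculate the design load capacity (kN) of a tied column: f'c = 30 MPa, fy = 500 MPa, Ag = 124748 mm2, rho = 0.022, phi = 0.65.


Ast = rho * Ag = 0.022 * 124748 = 2744.456 mm2
phi*Pn = 0.65 * 0.80 * (0.85 * 30 * (124748 - 2744.456) + 500 * 2744.456) / 1000
= 2331.33 kN

2331.33


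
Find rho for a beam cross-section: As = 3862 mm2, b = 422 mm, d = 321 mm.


rho = As / (b * d)
= 3862 / (422 * 321)
= 0.0285

0.0285


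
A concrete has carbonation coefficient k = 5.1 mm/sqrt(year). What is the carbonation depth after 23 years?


depth = k * sqrt(t)
= 5.1 * sqrt(23)
= 24.46 mm

24.46


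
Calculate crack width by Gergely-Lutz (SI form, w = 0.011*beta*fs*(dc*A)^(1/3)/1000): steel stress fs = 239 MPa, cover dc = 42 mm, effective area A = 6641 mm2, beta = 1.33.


w = 0.011 * beta * fs * (dc * A)^(1/3) / 1000
= 0.011 * 1.33 * 239 * (42 * 6641)^(1/3) / 1000
= 0.228 mm

0.228


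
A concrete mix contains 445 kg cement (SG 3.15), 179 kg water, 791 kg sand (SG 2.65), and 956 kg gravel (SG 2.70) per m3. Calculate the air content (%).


Vol cement = 445 / (3.15 * 1000) = 0.14127 m3
Vol water = 179 / 1000 = 0.179 m3
Vol sand = 791 / (2.65 * 1000) = 0.298491 m3
Vol gravel = 956 / (2.70 * 1000) = 0.354074 m3
Total solid + water volume = 0.972834 m3
Air = (1 - 0.972834) * 100 = 2.72%

2.72


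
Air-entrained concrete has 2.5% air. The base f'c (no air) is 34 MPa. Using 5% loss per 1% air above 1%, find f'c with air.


Strength loss = (2.5 - 1) * 5 = 7.5%
f'c = 34 * (1 - 7.5/100)
= 31.45 MPa

31.45


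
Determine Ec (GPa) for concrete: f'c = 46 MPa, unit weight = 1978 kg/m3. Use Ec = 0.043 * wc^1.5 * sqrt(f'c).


Ec = 0.043 * 1978^1.5 * sqrt(46) / 1000
= 25.66 GPa

25.66


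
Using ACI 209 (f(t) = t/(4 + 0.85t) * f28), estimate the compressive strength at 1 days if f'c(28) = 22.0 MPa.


f(1) = 1 / (4 + 0.85 * 1) * 22.0
= 1 / 4.85 * 22.0
= 4.54 MPa

4.54


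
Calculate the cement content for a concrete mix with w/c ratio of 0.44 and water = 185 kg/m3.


Cement = water / (w/c)
= 185 / 0.44
= 420.5 kg/m3

420.5


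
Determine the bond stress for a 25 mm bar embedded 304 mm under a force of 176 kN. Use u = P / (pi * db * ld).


u = P / (pi * db * ld)
= 176 * 1000 / (pi * 25 * 304)
= 7.371 MPa

7.371


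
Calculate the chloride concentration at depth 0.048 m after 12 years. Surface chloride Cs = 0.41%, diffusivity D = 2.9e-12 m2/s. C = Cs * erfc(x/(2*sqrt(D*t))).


t_seconds = 12 * 365.25 * 24 * 3600 = 378691200.0 s
arg = 0.048 / (2 * sqrt(2.9e-12 * 378691200.0))
= 0.7242
erfc(0.7242) = 0.3057
C = 0.41 * 0.3057 = 0.1254%

0.1254


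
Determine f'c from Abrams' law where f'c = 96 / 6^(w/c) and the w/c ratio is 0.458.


f'c = 96 / 6^0.458
= 96 / 2.272
= 42.25 MPa

42.25


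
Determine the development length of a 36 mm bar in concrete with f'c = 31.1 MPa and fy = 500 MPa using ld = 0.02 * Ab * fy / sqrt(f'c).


Ab = pi * 36^2 / 4 = 1017.876 mm2
ld = 0.02 * 1017.876 * 500 / sqrt(31.1)
= 1825.2 mm

1825.2


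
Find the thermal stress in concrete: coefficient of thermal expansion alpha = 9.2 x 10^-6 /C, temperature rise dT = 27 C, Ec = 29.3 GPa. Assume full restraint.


sigma = alpha * dT * Ec
= 9.2e-6 * 27 * 29.3 * 1000
= 7.278 MPa

7.278


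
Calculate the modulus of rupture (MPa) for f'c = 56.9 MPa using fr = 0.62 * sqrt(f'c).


fr = 0.62 * sqrt(56.9)
= 4.677 MPa

4.677


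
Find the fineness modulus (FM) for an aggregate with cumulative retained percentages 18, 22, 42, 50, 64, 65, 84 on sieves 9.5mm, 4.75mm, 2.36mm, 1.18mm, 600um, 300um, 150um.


FM = sum(cumulative % retained) / 100
= 345 / 100
= 3.45

3.45


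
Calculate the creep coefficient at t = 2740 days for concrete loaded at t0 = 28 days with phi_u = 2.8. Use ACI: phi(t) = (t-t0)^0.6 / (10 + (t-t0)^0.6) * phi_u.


dt = 2740 - 28 = 2712
phi = 2712^0.6 / (10 + 2712^0.6) * 2.8
= 2.576

2.576


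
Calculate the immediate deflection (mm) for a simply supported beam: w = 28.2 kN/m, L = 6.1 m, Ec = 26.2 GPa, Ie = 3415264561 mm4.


Convert: L = 6.1 m = 6100 mm, Ec = 26.2 GPa = 26200 MPa
delta = 5 * 28.2 * 6100^4 / (384 * 26200 * 3415264561)
= 5.68 mm

5.68


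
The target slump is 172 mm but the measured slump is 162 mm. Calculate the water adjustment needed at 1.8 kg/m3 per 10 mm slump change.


Difference = 172 - 162 = 10 mm
Water adjustment = 10 * 1.8 / 10 = 1.8 kg/m3

1.8


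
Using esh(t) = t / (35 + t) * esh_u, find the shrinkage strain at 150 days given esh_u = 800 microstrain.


esh(150) = 150 / (35 + 150) * 800
= 150 / 185 * 800
= 648.6 microstrain

648.6


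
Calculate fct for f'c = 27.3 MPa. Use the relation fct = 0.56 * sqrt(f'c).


fct = 0.56 * sqrt(27.3)
= 0.56 * 5.225
= 2.926 MPa

2.926


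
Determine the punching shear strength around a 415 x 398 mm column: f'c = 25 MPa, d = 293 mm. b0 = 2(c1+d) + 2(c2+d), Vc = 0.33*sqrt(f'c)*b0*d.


b0 = 2*(415 + 293) + 2*(398 + 293) = 2798 mm
Vc = 0.33 * sqrt(25) * 2798 * 293 / 1000
= 1352.69 kN

1352.69


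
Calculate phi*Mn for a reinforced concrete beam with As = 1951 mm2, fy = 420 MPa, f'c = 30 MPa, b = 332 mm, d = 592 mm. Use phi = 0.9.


a = As * fy / (0.85 * f'c * b)
= 1951 * 420 / (0.85 * 30 * 332)
= 96.7895 mm
Mn = As * fy * (d - a/2) / 10^6
= 445.441 kN-m
phi*Mn = 0.9 * 445.441 = 400.9 kN-m

400.9


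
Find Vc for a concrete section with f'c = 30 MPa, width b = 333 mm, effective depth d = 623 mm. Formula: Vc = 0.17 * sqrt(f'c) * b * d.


Vc = 0.17 * sqrt(30) * 333 * 623 / 1000
= 193.17 kN

193.17


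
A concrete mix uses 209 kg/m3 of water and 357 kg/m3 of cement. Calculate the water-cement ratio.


w/c = water / cement
w/c = 209 / 357 = 0.585

0.585


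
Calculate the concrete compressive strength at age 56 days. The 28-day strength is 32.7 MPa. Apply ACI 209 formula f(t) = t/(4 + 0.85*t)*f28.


f(56) = 56 / (4 + 0.85 * 56) * 32.7
= 56 / 51.6 * 32.7
= 35.49 MPa

35.49


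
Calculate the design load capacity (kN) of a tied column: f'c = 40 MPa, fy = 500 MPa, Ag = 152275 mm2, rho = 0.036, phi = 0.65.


Ast = rho * Ag = 0.036 * 152275 = 5481.9 mm2
phi*Pn = 0.65 * 0.80 * (0.85 * 40 * (152275 - 5481.9) + 500 * 5481.9) / 1000
= 4020.6 kN

4020.6


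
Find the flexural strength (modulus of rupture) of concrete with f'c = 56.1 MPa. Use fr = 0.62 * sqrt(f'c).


fr = 0.62 * sqrt(56.1)
= 4.644 MPa

4.644


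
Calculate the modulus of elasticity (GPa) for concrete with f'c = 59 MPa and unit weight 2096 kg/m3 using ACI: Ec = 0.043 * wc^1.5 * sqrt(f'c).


Ec = 0.043 * 2096^1.5 * sqrt(59) / 1000
= 31.69 GPa

31.69


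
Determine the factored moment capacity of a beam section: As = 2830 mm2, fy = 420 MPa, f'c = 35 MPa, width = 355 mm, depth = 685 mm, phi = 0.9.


a = As * fy / (0.85 * f'c * b)
= 2830 * 420 / (0.85 * 35 * 355)
= 112.5435 mm
Mn = As * fy * (d - a/2) / 10^6
= 747.3064 kN-m
phi*Mn = 0.9 * 747.3064 = 672.58 kN-m

672.58


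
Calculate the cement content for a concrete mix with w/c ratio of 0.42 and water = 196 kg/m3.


Cement = water / (w/c)
= 196 / 0.42
= 466.7 kg/m3

466.7


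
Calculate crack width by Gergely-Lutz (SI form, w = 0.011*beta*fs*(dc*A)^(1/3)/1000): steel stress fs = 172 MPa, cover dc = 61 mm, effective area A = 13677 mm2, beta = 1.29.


w = 0.011 * beta * fs * (dc * A)^(1/3) / 1000
= 0.011 * 1.29 * 172 * (61 * 13677)^(1/3) / 1000
= 0.23 mm

0.23


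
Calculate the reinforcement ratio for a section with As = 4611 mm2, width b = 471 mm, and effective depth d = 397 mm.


rho = As / (b * d)
= 4611 / (471 * 397)
= 0.0247

0.0247


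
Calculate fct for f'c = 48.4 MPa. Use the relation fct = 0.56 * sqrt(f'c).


fct = 0.56 * sqrt(48.4)
= 0.56 * 6.957
= 3.896 MPa

3.896


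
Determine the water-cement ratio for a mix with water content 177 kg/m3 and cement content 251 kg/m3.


w/c = water / cement
w/c = 177 / 251 = 0.705

0.705


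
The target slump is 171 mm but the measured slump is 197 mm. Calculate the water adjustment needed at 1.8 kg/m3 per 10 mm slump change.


Difference = 171 - 197 = -26 mm
Water adjustment = -26 * 1.8 / 10 = -4.7 kg/m3

-4.7


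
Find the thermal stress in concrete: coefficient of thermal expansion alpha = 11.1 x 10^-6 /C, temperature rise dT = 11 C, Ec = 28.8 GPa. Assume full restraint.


sigma = alpha * dT * Ec
= 11.1e-6 * 11 * 28.8 * 1000
= 3.516 MPa

3.516


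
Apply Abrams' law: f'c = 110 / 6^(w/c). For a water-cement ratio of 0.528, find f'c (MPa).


f'c = 110 / 6^0.528
= 110 / 2.576
= 42.71 MPa

42.71


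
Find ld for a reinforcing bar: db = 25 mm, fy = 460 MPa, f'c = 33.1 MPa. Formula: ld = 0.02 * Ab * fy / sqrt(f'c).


Ab = pi * 25^2 / 4 = 490.874 mm2
ld = 0.02 * 490.874 * 460 / sqrt(33.1)
= 785.0 mm

785.0


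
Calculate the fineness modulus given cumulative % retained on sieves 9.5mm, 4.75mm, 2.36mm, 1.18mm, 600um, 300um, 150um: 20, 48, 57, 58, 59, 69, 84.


FM = sum(cumulative % retained) / 100
= 395 / 100
= 3.95

3.95


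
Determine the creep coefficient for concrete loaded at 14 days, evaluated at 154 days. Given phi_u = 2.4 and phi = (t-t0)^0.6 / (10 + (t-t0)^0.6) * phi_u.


dt = 154 - 14 = 140
phi = 140^0.6 / (10 + 140^0.6) * 2.4
= 1.584

1.584


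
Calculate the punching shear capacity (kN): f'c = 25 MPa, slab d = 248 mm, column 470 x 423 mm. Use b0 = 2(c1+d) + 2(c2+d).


b0 = 2*(470 + 248) + 2*(423 + 248) = 2778 mm
Vc = 0.33 * sqrt(25) * 2778 * 248 / 1000
= 1136.76 kN

1136.76


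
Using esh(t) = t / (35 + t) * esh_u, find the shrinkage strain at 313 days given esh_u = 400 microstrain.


esh(313) = 313 / (35 + 313) * 400
= 313 / 348 * 400
= 359.8 microstrain

359.8


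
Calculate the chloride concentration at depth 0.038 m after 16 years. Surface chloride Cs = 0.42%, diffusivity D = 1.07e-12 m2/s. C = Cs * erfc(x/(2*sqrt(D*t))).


t_seconds = 16 * 365.25 * 24 * 3600 = 504921600.0 s
arg = 0.038 / (2 * sqrt(1.07e-12 * 504921600.0))
= 0.8174
erfc(0.8174) = 0.2477
C = 0.42 * 0.2477 = 0.104%

0.104


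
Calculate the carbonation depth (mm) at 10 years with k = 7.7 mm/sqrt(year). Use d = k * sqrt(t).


depth = k * sqrt(t)
= 7.7 * sqrt(10)
= 24.35 mm

24.35


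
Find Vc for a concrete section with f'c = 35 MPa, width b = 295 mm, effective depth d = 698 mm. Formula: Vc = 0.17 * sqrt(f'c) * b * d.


Vc = 0.17 * sqrt(35) * 295 * 698 / 1000
= 207.09 kN

207.09


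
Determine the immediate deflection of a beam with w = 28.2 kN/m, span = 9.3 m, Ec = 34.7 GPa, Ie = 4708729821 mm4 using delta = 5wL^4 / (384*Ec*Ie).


Convert: L = 9.3 m = 9300 mm, Ec = 34.7 GPa = 34700 MPa
delta = 5 * 28.2 * 9300^4 / (384 * 34700 * 4708729821)
= 16.81 mm

16.81


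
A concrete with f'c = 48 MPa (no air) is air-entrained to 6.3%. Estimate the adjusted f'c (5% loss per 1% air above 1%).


Strength loss = (6.3 - 1) * 5 = 26.5%
f'c = 48 * (1 - 26.5/100)
= 35.28 MPa

35.28


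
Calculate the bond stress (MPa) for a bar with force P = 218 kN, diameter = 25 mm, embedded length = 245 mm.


u = P / (pi * db * ld)
= 218 * 1000 / (pi * 25 * 245)
= 11.329 MPa

11.329


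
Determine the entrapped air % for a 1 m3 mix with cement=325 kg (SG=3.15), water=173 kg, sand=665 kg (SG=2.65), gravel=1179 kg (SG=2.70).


Vol cement = 325 / (3.15 * 1000) = 0.103175 m3
Vol water = 173 / 1000 = 0.173 m3
Vol sand = 665 / (2.65 * 1000) = 0.250943 m3
Vol gravel = 1179 / (2.70 * 1000) = 0.436667 m3
Total solid + water volume = 0.963785 m3
Air = (1 - 0.963785) * 100 = 3.62%

3.62


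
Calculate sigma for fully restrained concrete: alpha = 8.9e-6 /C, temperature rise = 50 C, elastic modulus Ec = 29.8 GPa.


sigma = alpha * dT * Ec
= 8.9e-6 * 50 * 29.8 * 1000
= 13.261 MPa

13.261


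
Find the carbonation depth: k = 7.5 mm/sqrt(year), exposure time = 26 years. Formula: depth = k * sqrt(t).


depth = k * sqrt(t)
= 7.5 * sqrt(26)
= 38.24 mm

38.24


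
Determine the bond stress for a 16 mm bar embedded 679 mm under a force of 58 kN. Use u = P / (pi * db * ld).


u = P / (pi * db * ld)
= 58 * 1000 / (pi * 16 * 679)
= 1.699 MPa

1.699


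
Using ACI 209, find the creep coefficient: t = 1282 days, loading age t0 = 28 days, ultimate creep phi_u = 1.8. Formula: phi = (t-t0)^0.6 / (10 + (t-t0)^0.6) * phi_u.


dt = 1282 - 28 = 1254
phi = 1254^0.6 / (10 + 1254^0.6) * 1.8
= 1.581

1.581


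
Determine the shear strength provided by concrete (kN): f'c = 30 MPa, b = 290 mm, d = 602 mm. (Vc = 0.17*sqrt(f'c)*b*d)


Vc = 0.17 * sqrt(30) * 290 * 602 / 1000
= 162.56 kN

162.56


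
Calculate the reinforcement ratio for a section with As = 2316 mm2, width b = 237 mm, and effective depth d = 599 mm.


rho = As / (b * d)
= 2316 / (237 * 599)
= 0.0163

0.0163


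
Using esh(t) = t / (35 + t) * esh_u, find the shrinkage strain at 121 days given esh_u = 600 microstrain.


esh(121) = 121 / (35 + 121) * 600
= 121 / 156 * 600
= 465.4 microstrain

465.4


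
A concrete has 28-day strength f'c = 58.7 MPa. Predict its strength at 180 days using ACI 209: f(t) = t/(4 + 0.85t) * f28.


f(180) = 180 / (4 + 0.85 * 180) * 58.7
= 180 / 157.0 * 58.7
= 67.3 MPa

67.3


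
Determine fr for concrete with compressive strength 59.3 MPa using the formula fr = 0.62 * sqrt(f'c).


fr = 0.62 * sqrt(59.3)
= 4.774 MPa

4.774


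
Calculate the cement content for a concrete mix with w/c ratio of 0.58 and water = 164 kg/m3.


Cement = water / (w/c)
= 164 / 0.58
= 282.8 kg/m3

282.8


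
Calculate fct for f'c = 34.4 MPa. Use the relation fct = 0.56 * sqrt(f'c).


fct = 0.56 * sqrt(34.4)
= 0.56 * 5.865
= 3.284 MPa

3.284


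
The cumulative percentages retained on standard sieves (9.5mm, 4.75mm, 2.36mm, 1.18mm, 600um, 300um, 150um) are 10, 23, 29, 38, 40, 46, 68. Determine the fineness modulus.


FM = sum(cumulative % retained) / 100
= 254 / 100
= 2.54

2.54


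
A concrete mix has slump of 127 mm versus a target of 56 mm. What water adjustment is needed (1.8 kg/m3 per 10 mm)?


Difference = 56 - 127 = -71 mm
Water adjustment = -71 * 1.8 / 10 = -12.8 kg/m3

-12.8


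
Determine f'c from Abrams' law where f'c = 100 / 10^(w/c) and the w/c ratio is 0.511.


f'c = 100 / 10^0.511
= 100 / 3.243
= 30.83 MPa

30.83


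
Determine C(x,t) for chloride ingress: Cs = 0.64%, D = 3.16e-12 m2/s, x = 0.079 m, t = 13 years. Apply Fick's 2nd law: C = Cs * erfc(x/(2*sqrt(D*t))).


t_seconds = 13 * 365.25 * 24 * 3600 = 410248800.0 s
arg = 0.079 / (2 * sqrt(3.16e-12 * 410248800.0))
= 1.0971
erfc(1.0971) = 0.1208
C = 0.64 * 0.1208 = 0.0773%

0.0773


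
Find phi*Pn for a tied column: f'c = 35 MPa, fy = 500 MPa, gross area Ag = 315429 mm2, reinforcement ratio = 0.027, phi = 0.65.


Ast = rho * Ag = 0.027 * 315429 = 8516.583 mm2
phi*Pn = 0.65 * 0.80 * (0.85 * 35 * (315429 - 8516.583) + 500 * 8516.583) / 1000
= 6962.25 kN

6962.25


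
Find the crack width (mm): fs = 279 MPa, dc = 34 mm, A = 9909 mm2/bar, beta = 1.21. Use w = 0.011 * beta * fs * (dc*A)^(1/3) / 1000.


w = 0.011 * beta * fs * (dc * A)^(1/3) / 1000
= 0.011 * 1.21 * 279 * (34 * 9909)^(1/3) / 1000
= 0.258 mm

0.258


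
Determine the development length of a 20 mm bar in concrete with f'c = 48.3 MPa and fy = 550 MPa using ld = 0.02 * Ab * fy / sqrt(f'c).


Ab = pi * 20^2 / 4 = 314.159 mm2
ld = 0.02 * 314.159 * 550 / sqrt(48.3)
= 497.2 mm

497.2


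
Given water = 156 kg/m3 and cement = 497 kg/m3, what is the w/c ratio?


w/c = water / cement
w/c = 156 / 497 = 0.314

0.314


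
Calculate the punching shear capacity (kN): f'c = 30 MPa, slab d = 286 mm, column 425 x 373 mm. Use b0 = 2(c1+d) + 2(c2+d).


b0 = 2*(425 + 286) + 2*(373 + 286) = 2740 mm
Vc = 0.33 * sqrt(30) * 2740 * 286 / 1000
= 1416.42 kN

1416.42


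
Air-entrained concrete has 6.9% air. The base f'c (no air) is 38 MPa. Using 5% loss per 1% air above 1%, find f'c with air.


Strength loss = (6.9 - 1) * 5 = 29.5%
f'c = 38 * (1 - 29.5/100)
= 26.79 MPa

26.79


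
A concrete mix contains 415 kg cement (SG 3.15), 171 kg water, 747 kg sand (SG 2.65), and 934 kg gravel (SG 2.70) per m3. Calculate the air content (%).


Vol cement = 415 / (3.15 * 1000) = 0.131746 m3
Vol water = 171 / 1000 = 0.171 m3
Vol sand = 747 / (2.65 * 1000) = 0.281887 m3
Vol gravel = 934 / (2.70 * 1000) = 0.345926 m3
Total solid + water volume = 0.930559 m3
Air = (1 - 0.930559) * 100 = 6.94%

6.94


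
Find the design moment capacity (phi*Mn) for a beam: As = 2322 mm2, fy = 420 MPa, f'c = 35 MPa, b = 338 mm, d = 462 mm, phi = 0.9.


a = As * fy / (0.85 * f'c * b)
= 2322 * 420 / (0.85 * 35 * 338)
= 96.9857 mm
Mn = As * fy * (d - a/2) / 10^6
= 403.2687 kN-m
phi*Mn = 0.9 * 403.2687 = 362.94 kN-m

362.94


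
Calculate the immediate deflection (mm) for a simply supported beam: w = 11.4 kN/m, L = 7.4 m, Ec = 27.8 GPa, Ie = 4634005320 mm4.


Convert: L = 7.4 m = 7400 mm, Ec = 27.8 GPa = 27800 MPa
delta = 5 * 11.4 * 7400^4 / (384 * 27800 * 4634005320)
= 3.46 mm

3.46


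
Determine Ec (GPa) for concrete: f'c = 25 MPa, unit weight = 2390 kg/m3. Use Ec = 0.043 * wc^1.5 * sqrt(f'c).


Ec = 0.043 * 2390^1.5 * sqrt(25) / 1000
= 25.12 GPa

25.12


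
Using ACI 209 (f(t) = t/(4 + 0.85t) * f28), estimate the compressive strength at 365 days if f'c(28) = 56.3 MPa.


f(365) = 365 / (4 + 0.85 * 365) * 56.3
= 365 / 314.25 * 56.3
= 65.39 MPa

65.39


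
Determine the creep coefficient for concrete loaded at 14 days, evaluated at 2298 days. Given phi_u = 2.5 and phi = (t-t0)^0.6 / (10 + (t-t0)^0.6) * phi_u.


dt = 2298 - 14 = 2284
phi = 2284^0.6 / (10 + 2284^0.6) * 2.5
= 2.28

2.28


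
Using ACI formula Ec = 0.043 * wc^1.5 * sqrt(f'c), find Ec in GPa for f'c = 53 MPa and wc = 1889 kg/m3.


Ec = 0.043 * 1889^1.5 * sqrt(53) / 1000
= 25.7 GPa

25.7


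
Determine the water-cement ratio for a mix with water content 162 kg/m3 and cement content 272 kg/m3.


w/c = water / cement
w/c = 162 / 272 = 0.596

0.596


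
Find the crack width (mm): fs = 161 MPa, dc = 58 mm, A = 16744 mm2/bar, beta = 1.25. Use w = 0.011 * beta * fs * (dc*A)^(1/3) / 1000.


w = 0.011 * beta * fs * (dc * A)^(1/3) / 1000
= 0.011 * 1.25 * 161 * (58 * 16744)^(1/3) / 1000
= 0.219 mm

0.219


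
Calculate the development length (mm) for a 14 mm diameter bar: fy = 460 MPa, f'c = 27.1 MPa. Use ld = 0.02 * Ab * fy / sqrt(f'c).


Ab = pi * 14^2 / 4 = 153.938 mm2
ld = 0.02 * 153.938 * 460 / sqrt(27.1)
= 272.1 mm

272.1


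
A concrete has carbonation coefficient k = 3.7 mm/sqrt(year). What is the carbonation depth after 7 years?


depth = k * sqrt(t)
= 3.7 * sqrt(7)
= 9.79 mm

9.79


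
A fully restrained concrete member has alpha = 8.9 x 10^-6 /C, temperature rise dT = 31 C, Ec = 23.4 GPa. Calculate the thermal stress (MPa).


sigma = alpha * dT * Ec
= 8.9e-6 * 31 * 23.4 * 1000
= 6.456 MPa

6.456


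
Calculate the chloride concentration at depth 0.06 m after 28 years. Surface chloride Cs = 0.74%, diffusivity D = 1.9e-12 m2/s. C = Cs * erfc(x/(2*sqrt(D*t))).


t_seconds = 28 * 365.25 * 24 * 3600 = 883612800.0 s
arg = 0.06 / (2 * sqrt(1.9e-12 * 883612800.0))
= 0.7322
erfc(0.7322) = 0.3005
C = 0.74 * 0.3005 = 0.2223%

0.2223


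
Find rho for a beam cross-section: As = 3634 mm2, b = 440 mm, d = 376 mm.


rho = As / (b * d)
= 3634 / (440 * 376)
= 0.022

0.022


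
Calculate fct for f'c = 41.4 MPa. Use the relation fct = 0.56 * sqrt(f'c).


fct = 0.56 * sqrt(41.4)
= 0.56 * 6.434
= 3.603 MPa

3.603


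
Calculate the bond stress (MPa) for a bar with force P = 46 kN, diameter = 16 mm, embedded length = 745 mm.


u = P / (pi * db * ld)
= 46 * 1000 / (pi * 16 * 745)
= 1.228 MPa

1.228


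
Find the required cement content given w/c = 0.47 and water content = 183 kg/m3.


Cement = water / (w/c)
= 183 / 0.47
= 389.4 kg/m3

389.4


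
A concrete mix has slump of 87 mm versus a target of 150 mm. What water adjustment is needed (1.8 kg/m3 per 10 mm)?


Difference = 150 - 87 = 63 mm
Water adjustment = 63 * 1.8 / 10 = 11.3 kg/m3

11.3


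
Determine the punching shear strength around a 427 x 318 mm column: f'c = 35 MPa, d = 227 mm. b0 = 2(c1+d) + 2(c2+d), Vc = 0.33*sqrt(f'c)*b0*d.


b0 = 2*(427 + 227) + 2*(318 + 227) = 2398 mm
Vc = 0.33 * sqrt(35) * 2398 * 227 / 1000
= 1062.73 kN

1062.73


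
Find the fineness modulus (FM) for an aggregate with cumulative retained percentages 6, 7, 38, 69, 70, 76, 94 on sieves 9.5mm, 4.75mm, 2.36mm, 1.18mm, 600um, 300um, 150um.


FM = sum(cumulative % retained) / 100
= 360 / 100
= 3.6

3.6


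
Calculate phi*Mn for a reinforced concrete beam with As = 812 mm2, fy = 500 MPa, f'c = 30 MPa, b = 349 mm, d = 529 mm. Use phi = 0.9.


a = As * fy / (0.85 * f'c * b)
= 812 * 500 / (0.85 * 30 * 349)
= 45.6205 mm
Mn = As * fy * (d - a/2) / 10^6
= 205.513 kN-m
phi*Mn = 0.9 * 205.513 = 184.96 kN-m

184.96


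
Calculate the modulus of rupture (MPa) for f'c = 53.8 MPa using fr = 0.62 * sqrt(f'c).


fr = 0.62 * sqrt(53.8)
= 4.548 MPa

4.548


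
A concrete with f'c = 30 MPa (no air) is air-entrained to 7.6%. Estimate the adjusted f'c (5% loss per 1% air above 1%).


Strength loss = (7.6 - 1) * 5 = 33.0%
f'c = 30 * (1 - 33.0/100)
= 20.1 MPa

20.1


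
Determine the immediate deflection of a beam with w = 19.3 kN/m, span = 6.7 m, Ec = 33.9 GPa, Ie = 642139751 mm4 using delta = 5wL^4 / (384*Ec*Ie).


Convert: L = 6.7 m = 6700 mm, Ec = 33.9 GPa = 33900 MPa
delta = 5 * 19.3 * 6700^4 / (384 * 33900 * 642139751)
= 23.26 mm

23.26


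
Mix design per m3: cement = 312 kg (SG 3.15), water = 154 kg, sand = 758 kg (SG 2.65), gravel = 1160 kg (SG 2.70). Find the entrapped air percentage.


Vol cement = 312 / (3.15 * 1000) = 0.099048 m3
Vol water = 154 / 1000 = 0.154 m3
Vol sand = 758 / (2.65 * 1000) = 0.286038 m3
Vol gravel = 1160 / (2.70 * 1000) = 0.42963 m3
Total solid + water volume = 0.968715 m3
Air = (1 - 0.968715) * 100 = 3.13%

3.13


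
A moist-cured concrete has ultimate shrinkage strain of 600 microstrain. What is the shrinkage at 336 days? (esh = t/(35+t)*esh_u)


esh(336) = 336 / (35 + 336) * 600
= 336 / 371 * 600
= 543.4 microstrain

543.4


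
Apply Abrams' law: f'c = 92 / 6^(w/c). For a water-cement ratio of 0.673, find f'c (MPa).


f'c = 92 / 6^0.673
= 92 / 3.34
= 27.55 MPa

27.55


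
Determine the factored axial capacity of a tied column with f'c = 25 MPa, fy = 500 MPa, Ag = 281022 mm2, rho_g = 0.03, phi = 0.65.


Ast = rho * Ag = 0.03 * 281022 = 8430.66 mm2
phi*Pn = 0.65 * 0.80 * (0.85 * 25 * (281022 - 8430.66) + 500 * 8430.66) / 1000
= 5204.11 kN

5204.11


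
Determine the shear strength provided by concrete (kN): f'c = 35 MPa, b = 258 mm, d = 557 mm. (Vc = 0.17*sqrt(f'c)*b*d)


Vc = 0.17 * sqrt(35) * 258 * 557 / 1000
= 144.53 kN

144.53


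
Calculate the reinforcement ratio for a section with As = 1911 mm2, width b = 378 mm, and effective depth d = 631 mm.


rho = As / (b * d)
= 1911 / (378 * 631)
= 0.008

0.008


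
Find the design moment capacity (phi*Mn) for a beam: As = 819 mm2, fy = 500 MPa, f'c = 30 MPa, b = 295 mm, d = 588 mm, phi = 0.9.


a = As * fy / (0.85 * f'c * b)
= 819 * 500 / (0.85 * 30 * 295)
= 54.4367 mm
Mn = As * fy * (d - a/2) / 10^6
= 229.6401 kN-m
phi*Mn = 0.9 * 229.6401 = 206.68 kN-m

206.68


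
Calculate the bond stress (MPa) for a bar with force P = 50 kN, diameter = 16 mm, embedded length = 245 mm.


u = P / (pi * db * ld)
= 50 * 1000 / (pi * 16 * 245)
= 4.06 MPa

4.06


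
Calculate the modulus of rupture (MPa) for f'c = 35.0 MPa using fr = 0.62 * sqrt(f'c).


fr = 0.62 * sqrt(35.0)
= 3.668 MPa

3.668


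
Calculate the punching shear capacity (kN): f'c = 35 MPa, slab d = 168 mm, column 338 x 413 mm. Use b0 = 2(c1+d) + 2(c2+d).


b0 = 2*(338 + 168) + 2*(413 + 168) = 2174 mm
Vc = 0.33 * sqrt(35) * 2174 * 168 / 1000
= 713.04 kN

713.04


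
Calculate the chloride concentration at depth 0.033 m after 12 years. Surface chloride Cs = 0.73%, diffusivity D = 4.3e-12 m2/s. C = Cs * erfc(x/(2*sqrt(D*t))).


t_seconds = 12 * 365.25 * 24 * 3600 = 378691200.0 s
arg = 0.033 / (2 * sqrt(4.3e-12 * 378691200.0))
= 0.4089
erfc(0.4089) = 0.5631
C = 0.73 * 0.5631 = 0.4111%

0.4111


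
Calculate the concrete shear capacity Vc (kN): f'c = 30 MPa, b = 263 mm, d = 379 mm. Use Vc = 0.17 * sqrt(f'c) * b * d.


Vc = 0.17 * sqrt(30) * 263 * 379 / 1000
= 92.81 kN

92.81


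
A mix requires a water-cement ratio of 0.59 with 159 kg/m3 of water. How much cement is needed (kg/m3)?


Cement = water / (w/c)
= 159 / 0.59
= 269.5 kg/m3

269.5


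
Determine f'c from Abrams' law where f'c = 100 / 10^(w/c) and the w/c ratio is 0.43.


f'c = 100 / 10^0.43
= 100 / 2.692
= 37.15 MPa

37.15


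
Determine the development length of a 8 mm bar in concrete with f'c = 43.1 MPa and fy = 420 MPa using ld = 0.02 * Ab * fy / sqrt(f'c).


Ab = pi * 8^2 / 4 = 50.265 mm2
ld = 0.02 * 50.265 * 420 / sqrt(43.1)
= 64.3 mm

64.3


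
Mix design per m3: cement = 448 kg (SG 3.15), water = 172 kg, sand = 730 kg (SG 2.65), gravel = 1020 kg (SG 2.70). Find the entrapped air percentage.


Vol cement = 448 / (3.15 * 1000) = 0.142222 m3
Vol water = 172 / 1000 = 0.172 m3
Vol sand = 730 / (2.65 * 1000) = 0.275472 m3
Vol gravel = 1020 / (2.70 * 1000) = 0.377778 m3
Total solid + water volume = 0.967472 m3
Air = (1 - 0.967472) * 100 = 3.25%

3.25


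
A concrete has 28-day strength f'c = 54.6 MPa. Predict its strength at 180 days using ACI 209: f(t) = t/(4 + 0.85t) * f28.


f(180) = 180 / (4 + 0.85 * 180) * 54.6
= 180 / 157.0 * 54.6
= 62.6 MPa

62.6


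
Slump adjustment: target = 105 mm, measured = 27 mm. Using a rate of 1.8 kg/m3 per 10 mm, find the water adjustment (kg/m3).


Difference = 105 - 27 = 78 mm
Water adjustment = 78 * 1.8 / 10 = 14.0 kg/m3

14.0


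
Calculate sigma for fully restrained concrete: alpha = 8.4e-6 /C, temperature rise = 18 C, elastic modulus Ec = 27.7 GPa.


sigma = alpha * dT * Ec
= 8.4e-6 * 18 * 27.7 * 1000
= 4.188 MPa

4.188


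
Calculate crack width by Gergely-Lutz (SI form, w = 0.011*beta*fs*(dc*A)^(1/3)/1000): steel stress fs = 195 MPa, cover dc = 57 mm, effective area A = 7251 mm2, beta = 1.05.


w = 0.011 * beta * fs * (dc * A)^(1/3) / 1000
= 0.011 * 1.05 * 195 * (57 * 7251)^(1/3) / 1000
= 0.168 mm

0.168


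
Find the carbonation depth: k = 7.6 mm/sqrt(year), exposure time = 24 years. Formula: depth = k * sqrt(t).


depth = k * sqrt(t)
= 7.6 * sqrt(24)
= 37.23 mm

37.23


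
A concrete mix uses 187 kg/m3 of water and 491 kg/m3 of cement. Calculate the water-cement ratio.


w/c = water / cement
w/c = 187 / 491 = 0.381

0.381


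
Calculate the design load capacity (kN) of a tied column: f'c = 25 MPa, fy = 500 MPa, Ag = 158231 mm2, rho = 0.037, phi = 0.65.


Ast = rho * Ag = 0.037 * 158231 = 5854.547 mm2
phi*Pn = 0.65 * 0.80 * (0.85 * 25 * (158231 - 5854.547) + 500 * 5854.547) / 1000
= 3205.94 kN

3205.94


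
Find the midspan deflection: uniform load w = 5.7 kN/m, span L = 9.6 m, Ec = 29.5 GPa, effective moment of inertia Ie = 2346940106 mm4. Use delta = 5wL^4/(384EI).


Convert: L = 9.6 m = 9600 mm, Ec = 29.5 GPa = 29500 MPa
delta = 5 * 5.7 * 9600^4 / (384 * 29500 * 2346940106)
= 9.1 mm

9.1


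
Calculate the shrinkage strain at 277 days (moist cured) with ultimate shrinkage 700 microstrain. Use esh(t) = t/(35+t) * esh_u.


esh(277) = 277 / (35 + 277) * 700
= 277 / 312 * 700
= 621.5 microstrain

621.5


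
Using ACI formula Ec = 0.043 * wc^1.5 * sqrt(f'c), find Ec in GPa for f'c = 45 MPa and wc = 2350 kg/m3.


Ec = 0.043 * 2350^1.5 * sqrt(45) / 1000
= 32.86 GPa

32.86


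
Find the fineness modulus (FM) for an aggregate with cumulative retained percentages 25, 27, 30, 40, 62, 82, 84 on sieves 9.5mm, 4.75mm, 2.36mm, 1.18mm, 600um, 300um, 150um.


FM = sum(cumulative % retained) / 100
= 350 / 100
= 3.5

3.5
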